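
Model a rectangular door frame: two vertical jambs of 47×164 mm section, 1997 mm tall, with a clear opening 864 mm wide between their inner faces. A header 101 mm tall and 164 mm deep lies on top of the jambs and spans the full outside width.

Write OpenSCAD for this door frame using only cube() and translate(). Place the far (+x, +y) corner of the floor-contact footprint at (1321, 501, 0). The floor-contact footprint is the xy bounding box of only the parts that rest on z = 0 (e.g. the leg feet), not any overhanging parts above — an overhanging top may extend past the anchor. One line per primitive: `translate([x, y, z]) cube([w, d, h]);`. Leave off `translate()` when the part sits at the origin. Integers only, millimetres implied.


translate([363, 337, 0]) cube([47, 164, 1997]);
translate([1274, 337, 0]) cube([47, 164, 1997]);
translate([363, 337, 1997]) cube([958, 164, 101]);


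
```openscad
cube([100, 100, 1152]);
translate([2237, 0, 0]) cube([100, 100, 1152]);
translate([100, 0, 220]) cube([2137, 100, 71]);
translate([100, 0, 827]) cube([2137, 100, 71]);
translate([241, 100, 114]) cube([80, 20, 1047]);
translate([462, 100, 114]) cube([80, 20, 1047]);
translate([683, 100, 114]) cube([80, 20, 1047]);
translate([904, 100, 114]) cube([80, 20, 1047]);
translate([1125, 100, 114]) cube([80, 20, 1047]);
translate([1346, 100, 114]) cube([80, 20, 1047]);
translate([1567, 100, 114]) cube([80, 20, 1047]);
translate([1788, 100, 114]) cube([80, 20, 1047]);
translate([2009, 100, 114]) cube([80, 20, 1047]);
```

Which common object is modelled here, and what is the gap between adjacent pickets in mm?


A fence section. The picket gap is 141 mm.

Two posts, two rails, 9 pickets — a fence section. Span 2137 mm holds 9 pickets of 80 mm with 10 equal gaps: ⌊(2137 − 9·80) / 10⌋ = 141 mm.


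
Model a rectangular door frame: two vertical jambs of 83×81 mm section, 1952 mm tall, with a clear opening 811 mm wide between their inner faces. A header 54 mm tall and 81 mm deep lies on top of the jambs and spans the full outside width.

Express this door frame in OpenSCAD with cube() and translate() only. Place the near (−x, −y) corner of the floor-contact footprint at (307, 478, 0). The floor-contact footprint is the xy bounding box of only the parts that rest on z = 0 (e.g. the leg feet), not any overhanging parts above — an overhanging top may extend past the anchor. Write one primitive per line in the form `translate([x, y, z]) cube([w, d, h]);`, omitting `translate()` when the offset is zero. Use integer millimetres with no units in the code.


translate([307, 478, 0]) cube([83, 81, 1952]);
translate([1201, 478, 0]) cube([83, 81, 1952]);
translate([307, 478, 1952]) cube([977, 81, 54]);


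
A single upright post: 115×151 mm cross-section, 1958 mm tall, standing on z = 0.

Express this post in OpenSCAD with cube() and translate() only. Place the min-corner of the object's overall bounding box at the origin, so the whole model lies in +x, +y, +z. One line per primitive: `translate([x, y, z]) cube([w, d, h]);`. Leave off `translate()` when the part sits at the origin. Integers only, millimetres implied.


cube([115, 151, 1958]);


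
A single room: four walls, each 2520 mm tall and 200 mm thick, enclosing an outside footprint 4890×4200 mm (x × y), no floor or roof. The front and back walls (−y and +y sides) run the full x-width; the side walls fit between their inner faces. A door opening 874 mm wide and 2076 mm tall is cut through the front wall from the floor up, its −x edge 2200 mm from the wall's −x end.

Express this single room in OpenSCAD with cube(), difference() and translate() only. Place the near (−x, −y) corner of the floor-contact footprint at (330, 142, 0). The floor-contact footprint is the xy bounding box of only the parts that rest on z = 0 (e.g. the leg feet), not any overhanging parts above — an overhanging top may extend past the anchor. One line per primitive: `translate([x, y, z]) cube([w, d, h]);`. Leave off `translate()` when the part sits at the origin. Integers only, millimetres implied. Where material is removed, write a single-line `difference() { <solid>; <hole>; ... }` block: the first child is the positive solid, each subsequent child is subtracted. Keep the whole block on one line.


difference() { translate([330, 142, 0]) cube([4890, 200, 2520]); translate([2530, 142, 0]) cube([874, 200, 2076]); }
translate([330, 4142, 0]) cube([4890, 200, 2520]);
translate([330, 342, 0]) cube([200, 3800, 2520]);
translate([5020, 342, 0]) cube([200, 3800, 2520]);


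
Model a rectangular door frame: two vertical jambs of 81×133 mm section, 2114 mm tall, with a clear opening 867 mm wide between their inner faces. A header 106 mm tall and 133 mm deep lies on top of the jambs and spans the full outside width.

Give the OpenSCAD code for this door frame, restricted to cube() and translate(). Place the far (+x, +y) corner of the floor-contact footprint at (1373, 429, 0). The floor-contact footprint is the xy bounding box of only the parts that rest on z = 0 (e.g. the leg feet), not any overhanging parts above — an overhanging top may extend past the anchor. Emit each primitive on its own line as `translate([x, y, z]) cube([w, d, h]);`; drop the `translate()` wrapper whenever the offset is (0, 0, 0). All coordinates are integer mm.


translate([344, 296, 0]) cube([81, 133, 2114]);
translate([1292, 296, 0]) cube([81, 133, 2114]);
translate([344, 296, 2114]) cube([1029, 133, 106]);


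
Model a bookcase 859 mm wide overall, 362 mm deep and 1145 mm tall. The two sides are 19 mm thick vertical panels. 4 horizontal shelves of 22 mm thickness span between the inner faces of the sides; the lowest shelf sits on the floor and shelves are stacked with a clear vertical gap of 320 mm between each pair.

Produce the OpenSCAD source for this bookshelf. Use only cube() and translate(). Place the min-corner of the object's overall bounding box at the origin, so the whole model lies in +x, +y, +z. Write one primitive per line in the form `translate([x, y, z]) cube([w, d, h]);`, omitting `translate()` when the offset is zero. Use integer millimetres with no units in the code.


cube([19, 362, 1145]);
translate([840, 0, 0]) cube([19, 362, 1145]);
translate([19, 0, 0]) cube([821, 362, 22]);
translate([19, 0, 342]) cube([821, 362, 22]);
translate([19, 0, 684]) cube([821, 362, 22]);
translate([19, 0, 1026]) cube([821, 362, 22]);


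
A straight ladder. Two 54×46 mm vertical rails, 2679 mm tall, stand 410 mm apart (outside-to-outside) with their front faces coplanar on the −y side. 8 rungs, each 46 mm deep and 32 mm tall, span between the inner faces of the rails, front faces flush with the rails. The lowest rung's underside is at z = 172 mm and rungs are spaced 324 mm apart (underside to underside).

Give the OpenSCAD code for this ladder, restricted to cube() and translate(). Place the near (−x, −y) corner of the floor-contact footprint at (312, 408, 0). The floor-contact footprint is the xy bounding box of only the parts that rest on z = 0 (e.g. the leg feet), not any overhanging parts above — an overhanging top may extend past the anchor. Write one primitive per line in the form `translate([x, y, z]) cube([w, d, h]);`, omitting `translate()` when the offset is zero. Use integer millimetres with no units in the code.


// rung span = 410 - 2*54 = 302
// rung[k] z = 172 + k*324
translate([312, 408, 0]) cube([54, 46, 2679]);
translate([668, 408, 0]) cube([54, 46, 2679]);
translate([366, 408, 172]) cube([302, 46, 32]);
translate([366, 408, 496]) cube([302, 46, 32]);
translate([366, 408, 820]) cube([302, 46, 32]);
translate([366, 408, 1144]) cube([302, 46, 32]);
translate([366, 408, 1468]) cube([302, 46, 32]);
translate([366, 408, 1792]) cube([302, 46, 32]);
translate([366, 408, 2116]) cube([302, 46, 32]);
translate([366, 408, 2440]) cube([302, 46, 32]);


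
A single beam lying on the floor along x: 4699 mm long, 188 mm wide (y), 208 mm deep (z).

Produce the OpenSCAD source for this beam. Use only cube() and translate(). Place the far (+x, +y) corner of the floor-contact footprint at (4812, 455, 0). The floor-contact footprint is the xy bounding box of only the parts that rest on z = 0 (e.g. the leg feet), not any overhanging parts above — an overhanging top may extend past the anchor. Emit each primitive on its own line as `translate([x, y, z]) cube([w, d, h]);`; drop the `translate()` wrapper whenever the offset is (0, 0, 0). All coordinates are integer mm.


translate([113, 267, 0]) cube([4699, 188, 208]);


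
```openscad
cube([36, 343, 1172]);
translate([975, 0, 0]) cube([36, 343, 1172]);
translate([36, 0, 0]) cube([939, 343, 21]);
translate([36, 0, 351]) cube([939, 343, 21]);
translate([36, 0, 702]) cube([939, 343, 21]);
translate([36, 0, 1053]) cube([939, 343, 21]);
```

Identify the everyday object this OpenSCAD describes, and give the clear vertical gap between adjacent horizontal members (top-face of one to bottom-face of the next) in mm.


A bookshelf. The clear shelf gap is 330 mm.

Two tall side panels with 4 horizontal boards between them — a bookshelf. The first two shelf undersides are at z = 0 and z = 351; with shelf thickness 21, the clear gap is 351 − 0 − 21 = 330 mm.


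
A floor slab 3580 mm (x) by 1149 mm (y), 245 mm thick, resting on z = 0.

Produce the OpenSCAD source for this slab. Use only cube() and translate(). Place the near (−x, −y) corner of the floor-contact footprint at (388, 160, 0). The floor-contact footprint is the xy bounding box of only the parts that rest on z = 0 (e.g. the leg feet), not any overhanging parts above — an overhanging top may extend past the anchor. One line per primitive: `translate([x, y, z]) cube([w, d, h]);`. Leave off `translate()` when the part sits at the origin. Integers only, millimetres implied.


translate([388, 160, 0]) cube([3580, 1149, 245]);


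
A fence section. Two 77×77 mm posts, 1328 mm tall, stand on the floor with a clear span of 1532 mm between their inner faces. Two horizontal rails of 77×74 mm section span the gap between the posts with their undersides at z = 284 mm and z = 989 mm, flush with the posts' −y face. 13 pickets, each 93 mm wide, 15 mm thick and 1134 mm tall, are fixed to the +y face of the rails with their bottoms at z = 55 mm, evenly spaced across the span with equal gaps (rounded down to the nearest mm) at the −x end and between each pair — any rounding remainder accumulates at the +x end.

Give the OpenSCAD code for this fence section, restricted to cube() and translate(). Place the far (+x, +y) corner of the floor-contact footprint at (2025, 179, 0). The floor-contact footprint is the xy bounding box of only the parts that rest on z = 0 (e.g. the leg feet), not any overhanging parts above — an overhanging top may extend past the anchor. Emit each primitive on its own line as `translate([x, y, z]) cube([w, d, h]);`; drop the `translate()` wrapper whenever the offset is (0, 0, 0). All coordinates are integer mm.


translate([339, 102, 0]) cube([77, 77, 1328]);
translate([1948, 102, 0]) cube([77, 77, 1328]);
translate([416, 102, 284]) cube([1532, 77, 74]);
translate([416, 102, 989]) cube([1532, 77, 74]);
translate([439, 179, 55]) cube([93, 15, 1134]);
translate([555, 179, 55]) cube([93, 15, 1134]);
translate([671, 179, 55]) cube([93, 15, 1134]);
translate([787, 179, 55]) cube([93, 15, 1134]);
translate([903, 179, 55]) cube([93, 15, 1134]);
translate([1019, 179, 55]) cube([93, 15, 1134]);
translate([1135, 179, 55]) cube([93, 15, 1134]);
translate([1251, 179, 55]) cube([93, 15, 1134]);
translate([1367, 179, 55]) cube([93, 15, 1134]);
translate([1483, 179, 55]) cube([93, 15, 1134]);
translate([1599, 179, 55]) cube([93, 15, 1134]);
translate([1715, 179, 55]) cube([93, 15, 1134]);
translate([1831, 179, 55]) cube([93, 15, 1134]);


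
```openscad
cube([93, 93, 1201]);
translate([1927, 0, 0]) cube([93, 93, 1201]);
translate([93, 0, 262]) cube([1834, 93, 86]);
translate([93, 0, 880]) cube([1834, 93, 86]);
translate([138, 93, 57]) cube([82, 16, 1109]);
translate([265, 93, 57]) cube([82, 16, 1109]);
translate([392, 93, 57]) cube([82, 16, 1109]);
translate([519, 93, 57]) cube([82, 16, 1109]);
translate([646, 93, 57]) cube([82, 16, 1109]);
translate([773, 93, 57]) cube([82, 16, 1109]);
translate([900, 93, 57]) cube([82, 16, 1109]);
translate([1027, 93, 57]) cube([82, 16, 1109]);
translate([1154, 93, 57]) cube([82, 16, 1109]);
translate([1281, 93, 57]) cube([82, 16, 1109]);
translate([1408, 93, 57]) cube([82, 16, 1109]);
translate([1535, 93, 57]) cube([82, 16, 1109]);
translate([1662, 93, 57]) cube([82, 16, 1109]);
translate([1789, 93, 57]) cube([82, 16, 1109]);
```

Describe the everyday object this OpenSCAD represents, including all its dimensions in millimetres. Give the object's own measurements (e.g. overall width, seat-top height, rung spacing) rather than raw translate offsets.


A fence section. Two 93×93 mm posts, 1201 mm tall, stand on the floor with a clear span of 1834 mm between their inner faces. Two horizontal rails of 93×86 mm section span the gap between the posts with their undersides at z = 262 mm and z = 880 mm, flush with the posts' −y face. 14 pickets, each 82 mm wide, 16 mm thick and 1109 mm tall, are fixed to the +y face of the rails with their bottoms at z = 57 mm, spaced across the span with a 45 mm gap after the −x post and between neighbouring pickets, with 56 mm left before the +x post.


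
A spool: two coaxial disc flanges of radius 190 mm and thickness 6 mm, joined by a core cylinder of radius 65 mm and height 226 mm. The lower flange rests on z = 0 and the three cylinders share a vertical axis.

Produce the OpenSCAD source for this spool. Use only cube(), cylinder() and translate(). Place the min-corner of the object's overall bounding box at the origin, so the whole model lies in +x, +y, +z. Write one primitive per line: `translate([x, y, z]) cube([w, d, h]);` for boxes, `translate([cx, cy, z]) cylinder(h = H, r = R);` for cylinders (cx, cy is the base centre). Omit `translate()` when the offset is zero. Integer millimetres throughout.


translate([190, 190, 0]) cylinder(h = 6, r = 190);
translate([190, 190, 6]) cylinder(h = 226, r = 65);
translate([190, 190, 232]) cylinder(h = 6, r = 190);


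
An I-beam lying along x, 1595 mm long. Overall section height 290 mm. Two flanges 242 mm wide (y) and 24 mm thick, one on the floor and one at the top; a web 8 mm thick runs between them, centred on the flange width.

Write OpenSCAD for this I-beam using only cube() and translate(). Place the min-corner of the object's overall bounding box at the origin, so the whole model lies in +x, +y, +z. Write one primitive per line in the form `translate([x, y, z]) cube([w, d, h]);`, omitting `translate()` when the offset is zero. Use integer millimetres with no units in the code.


cube([1595, 242, 24]);
translate([0, 117, 24]) cube([1595, 8, 242]);
translate([0, 0, 266]) cube([1595, 242, 24]);


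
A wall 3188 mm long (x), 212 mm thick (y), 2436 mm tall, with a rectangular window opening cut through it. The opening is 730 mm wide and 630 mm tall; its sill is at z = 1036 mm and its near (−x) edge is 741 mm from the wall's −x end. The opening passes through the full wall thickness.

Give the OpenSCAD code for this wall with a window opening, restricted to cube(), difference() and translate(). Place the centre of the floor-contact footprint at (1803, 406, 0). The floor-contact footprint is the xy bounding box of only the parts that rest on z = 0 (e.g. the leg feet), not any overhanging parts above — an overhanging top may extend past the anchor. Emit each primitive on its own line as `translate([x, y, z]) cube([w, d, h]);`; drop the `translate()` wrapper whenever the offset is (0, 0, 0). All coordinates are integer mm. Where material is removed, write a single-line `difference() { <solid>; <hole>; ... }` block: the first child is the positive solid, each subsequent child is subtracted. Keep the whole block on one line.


difference() { translate([209, 300, 0]) cube([3188, 212, 2436]); translate([950, 300, 1036]) cube([730, 212, 630]); }


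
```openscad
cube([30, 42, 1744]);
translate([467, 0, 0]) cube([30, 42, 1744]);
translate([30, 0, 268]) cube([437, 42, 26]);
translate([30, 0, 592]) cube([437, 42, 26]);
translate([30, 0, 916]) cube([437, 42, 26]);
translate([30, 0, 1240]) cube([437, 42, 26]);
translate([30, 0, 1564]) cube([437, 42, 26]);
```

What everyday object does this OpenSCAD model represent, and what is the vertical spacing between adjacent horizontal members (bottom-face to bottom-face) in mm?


A ladder. The rung spacing is 324 mm.

Two tall 30×42 posts with 5 short bars between them — a ladder. Adjacent rungs sit at z = 268 and z = 592, so the spacing is 592 − 268 = 324 mm.


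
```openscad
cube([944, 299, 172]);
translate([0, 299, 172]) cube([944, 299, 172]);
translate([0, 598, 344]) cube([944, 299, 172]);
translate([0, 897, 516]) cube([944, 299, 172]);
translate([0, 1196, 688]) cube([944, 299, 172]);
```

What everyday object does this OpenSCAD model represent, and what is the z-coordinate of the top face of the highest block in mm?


A staircase. The total rise is 860 mm.

5 identical blocks, each offset up and back from the previous — a staircase. Each step is 172 mm tall and there are 5 of them, so the total rise is 5 × 172 = 860 mm.


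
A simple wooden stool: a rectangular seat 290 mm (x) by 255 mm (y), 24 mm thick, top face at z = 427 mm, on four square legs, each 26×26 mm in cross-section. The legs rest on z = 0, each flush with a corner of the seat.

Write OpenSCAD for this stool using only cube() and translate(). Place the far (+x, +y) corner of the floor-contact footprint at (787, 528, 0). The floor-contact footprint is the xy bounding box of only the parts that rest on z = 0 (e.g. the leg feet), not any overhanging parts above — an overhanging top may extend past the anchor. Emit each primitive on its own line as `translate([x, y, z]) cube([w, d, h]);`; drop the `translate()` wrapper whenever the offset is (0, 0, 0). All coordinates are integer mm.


translate([497, 273, 403]) cube([290, 255, 24]);
translate([497, 273, 0]) cube([26, 26, 403]);
translate([761, 273, 0]) cube([26, 26, 403]);
translate([497, 502, 0]) cube([26, 26, 403]);
translate([761, 502, 0]) cube([26, 26, 403]);


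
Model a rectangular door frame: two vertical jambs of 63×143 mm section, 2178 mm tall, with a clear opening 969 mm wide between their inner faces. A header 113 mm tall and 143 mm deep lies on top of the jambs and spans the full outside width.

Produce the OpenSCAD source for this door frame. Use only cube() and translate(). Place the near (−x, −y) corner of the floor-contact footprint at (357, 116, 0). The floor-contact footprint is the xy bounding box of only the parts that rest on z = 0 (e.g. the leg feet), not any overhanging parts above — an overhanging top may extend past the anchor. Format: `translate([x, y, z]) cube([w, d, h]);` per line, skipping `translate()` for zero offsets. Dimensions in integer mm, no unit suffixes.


translate([357, 116, 0]) cube([63, 143, 2178]);
translate([1389, 116, 0]) cube([63, 143, 2178]);
translate([357, 116, 2178]) cube([1095, 143, 113]);


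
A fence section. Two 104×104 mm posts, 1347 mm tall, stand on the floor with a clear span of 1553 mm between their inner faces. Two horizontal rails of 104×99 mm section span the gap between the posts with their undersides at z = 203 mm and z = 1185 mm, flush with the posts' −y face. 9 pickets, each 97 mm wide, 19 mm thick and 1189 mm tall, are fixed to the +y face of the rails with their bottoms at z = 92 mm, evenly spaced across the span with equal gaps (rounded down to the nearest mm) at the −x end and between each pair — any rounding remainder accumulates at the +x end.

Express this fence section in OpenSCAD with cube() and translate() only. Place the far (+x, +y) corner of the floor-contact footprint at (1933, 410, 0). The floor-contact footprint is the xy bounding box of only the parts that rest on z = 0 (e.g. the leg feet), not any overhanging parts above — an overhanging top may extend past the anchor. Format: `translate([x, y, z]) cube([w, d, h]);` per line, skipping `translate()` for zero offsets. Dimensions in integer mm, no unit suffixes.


translate([172, 306, 0]) cube([104, 104, 1347]);
translate([1829, 306, 0]) cube([104, 104, 1347]);
translate([276, 306, 203]) cube([1553, 104, 99]);
translate([276, 306, 1185]) cube([1553, 104, 99]);
translate([344, 410, 92]) cube([97, 19, 1189]);
translate([509, 410, 92]) cube([97, 19, 1189]);
translate([674, 410, 92]) cube([97, 19, 1189]);
translate([839, 410, 92]) cube([97, 19, 1189]);
translate([1004, 410, 92]) cube([97, 19, 1189]);
translate([1169, 410, 92]) cube([97, 19, 1189]);
translate([1334, 410, 92]) cube([97, 19, 1189]);
translate([1499, 410, 92]) cube([97, 19, 1189]);
translate([1664, 410, 92]) cube([97, 19, 1189]);


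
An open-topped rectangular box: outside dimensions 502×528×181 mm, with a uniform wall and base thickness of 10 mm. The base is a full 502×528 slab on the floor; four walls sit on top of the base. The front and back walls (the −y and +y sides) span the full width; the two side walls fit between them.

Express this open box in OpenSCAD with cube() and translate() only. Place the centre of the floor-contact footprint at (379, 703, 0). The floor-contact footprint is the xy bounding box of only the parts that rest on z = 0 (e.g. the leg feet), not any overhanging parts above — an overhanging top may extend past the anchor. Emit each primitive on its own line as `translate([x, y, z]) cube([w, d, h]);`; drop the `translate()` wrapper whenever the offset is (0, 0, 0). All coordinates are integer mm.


translate([128, 439, 0]) cube([502, 528, 10]);
translate([128, 439, 10]) cube([502, 10, 171]);
translate([128, 957, 10]) cube([502, 10, 171]);
translate([128, 449, 10]) cube([10, 508, 171]);
translate([620, 449, 10]) cube([10, 508, 171]);


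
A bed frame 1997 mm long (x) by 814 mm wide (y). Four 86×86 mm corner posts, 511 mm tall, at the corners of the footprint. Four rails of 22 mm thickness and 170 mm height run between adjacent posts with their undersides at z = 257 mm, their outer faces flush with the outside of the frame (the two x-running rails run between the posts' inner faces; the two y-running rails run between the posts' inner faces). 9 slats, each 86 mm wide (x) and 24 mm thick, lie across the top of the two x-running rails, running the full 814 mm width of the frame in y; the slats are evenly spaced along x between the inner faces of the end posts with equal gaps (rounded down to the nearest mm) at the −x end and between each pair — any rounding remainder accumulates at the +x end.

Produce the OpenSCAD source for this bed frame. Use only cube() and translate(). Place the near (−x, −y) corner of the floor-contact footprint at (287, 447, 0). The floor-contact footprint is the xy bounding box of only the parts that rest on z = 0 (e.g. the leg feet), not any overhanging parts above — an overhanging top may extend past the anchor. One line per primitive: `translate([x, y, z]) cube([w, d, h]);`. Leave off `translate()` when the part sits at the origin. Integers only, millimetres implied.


translate([287, 447, 0]) cube([86, 86, 511]);
translate([287, 1175, 0]) cube([86, 86, 511]);
translate([2198, 447, 0]) cube([86, 86, 511]);
translate([2198, 1175, 0]) cube([86, 86, 511]);
translate([373, 447, 257]) cube([1825, 22, 170]);
translate([373, 1239, 257]) cube([1825, 22, 170]);
translate([287, 533, 257]) cube([22, 642, 170]);
translate([2262, 533, 257]) cube([22, 642, 170]);
translate([478, 447, 427]) cube([86, 814, 24]);
translate([669, 447, 427]) cube([86, 814, 24]);
translate([860, 447, 427]) cube([86, 814, 24]);
translate([1051, 447, 427]) cube([86, 814, 24]);
translate([1242, 447, 427]) cube([86, 814, 24]);
translate([1433, 447, 427]) cube([86, 814, 24]);
translate([1624, 447, 427]) cube([86, 814, 24]);
translate([1815, 447, 427]) cube([86, 814, 24]);
translate([2006, 447, 427]) cube([86, 814, 24]);


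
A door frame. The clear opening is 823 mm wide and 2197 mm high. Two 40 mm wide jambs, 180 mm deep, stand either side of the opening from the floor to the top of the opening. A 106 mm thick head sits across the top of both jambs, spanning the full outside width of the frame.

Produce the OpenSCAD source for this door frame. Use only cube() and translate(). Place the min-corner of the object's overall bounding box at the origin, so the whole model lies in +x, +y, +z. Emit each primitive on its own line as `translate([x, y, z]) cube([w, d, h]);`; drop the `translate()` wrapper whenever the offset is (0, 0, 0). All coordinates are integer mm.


cube([40, 180, 2197]);
translate([863, 0, 0]) cube([40, 180, 2197]);
translate([0, 0, 2197]) cube([903, 180, 106]);


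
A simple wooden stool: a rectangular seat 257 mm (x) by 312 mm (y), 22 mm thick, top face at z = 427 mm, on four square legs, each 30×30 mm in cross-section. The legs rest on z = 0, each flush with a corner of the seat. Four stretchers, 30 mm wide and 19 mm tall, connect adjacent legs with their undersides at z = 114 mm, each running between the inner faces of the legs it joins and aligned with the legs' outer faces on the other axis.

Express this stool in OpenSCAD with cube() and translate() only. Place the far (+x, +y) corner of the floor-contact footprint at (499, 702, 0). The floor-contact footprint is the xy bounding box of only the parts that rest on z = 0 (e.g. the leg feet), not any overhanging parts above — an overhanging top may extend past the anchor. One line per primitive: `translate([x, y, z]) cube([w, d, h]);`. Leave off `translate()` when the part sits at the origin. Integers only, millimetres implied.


translate([242, 390, 405]) cube([257, 312, 22]);
translate([242, 390, 0]) cube([30, 30, 405]);
translate([469, 390, 0]) cube([30, 30, 405]);
translate([242, 672, 0]) cube([30, 30, 405]);
translate([469, 672, 0]) cube([30, 30, 405]);
translate([272, 390, 114]) cube([197, 30, 19]);
translate([272, 672, 114]) cube([197, 30, 19]);
translate([242, 420, 114]) cube([30, 252, 19]);
translate([469, 420, 114]) cube([30, 252, 19]);


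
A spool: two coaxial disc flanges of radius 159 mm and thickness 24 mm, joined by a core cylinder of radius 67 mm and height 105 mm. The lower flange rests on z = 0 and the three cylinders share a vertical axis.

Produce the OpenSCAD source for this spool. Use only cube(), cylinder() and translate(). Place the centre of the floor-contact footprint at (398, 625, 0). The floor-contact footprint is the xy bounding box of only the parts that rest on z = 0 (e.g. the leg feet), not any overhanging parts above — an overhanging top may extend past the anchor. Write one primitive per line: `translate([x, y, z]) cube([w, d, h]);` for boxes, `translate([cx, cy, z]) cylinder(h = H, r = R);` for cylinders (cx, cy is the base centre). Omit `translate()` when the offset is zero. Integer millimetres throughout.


translate([398, 625, 0]) cylinder(h = 24, r = 159);
translate([398, 625, 24]) cylinder(h = 105, r = 67);
translate([398, 625, 129]) cylinder(h = 24, r = 159);


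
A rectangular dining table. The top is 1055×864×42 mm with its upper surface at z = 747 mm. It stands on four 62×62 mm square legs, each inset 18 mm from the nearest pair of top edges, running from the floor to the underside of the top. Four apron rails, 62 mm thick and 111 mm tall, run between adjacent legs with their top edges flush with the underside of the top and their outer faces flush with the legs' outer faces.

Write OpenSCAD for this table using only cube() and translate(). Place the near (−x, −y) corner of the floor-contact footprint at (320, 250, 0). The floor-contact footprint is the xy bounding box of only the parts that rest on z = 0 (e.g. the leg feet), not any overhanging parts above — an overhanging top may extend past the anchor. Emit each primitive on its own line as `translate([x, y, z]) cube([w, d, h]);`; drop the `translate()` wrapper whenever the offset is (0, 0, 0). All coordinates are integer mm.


translate([302, 232, 705]) cube([1055, 864, 42]);
translate([320, 250, 0]) cube([62, 62, 705]);
translate([1277, 250, 0]) cube([62, 62, 705]);
translate([320, 1016, 0]) cube([62, 62, 705]);
translate([1277, 1016, 0]) cube([62, 62, 705]);
translate([382, 250, 594]) cube([895, 62, 111]);
translate([382, 1016, 594]) cube([895, 62, 111]);
translate([320, 312, 594]) cube([62, 704, 111]);
translate([1277, 312, 594]) cube([62, 704, 111]);


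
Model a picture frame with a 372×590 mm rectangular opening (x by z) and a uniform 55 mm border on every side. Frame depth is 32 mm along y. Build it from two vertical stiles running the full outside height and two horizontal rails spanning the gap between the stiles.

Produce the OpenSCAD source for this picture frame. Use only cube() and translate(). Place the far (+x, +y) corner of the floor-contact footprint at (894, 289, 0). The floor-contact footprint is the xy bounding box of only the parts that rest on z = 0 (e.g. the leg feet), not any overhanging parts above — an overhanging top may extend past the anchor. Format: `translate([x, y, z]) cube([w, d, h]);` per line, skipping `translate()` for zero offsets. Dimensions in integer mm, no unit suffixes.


translate([412, 257, 0]) cube([55, 32, 700]);
translate([839, 257, 0]) cube([55, 32, 700]);
translate([467, 257, 0]) cube([372, 32, 55]);
translate([467, 257, 645]) cube([372, 32, 55]);


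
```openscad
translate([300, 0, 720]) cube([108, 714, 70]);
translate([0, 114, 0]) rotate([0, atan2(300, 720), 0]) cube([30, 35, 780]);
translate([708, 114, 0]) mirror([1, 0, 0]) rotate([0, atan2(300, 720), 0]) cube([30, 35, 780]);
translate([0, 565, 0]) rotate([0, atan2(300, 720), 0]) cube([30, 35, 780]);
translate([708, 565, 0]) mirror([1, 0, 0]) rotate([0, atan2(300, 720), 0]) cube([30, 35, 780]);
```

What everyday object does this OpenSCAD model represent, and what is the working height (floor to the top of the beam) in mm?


A sawhorse. The overall height is 790 mm.

A beam across two mirrored pairs of raked legs — a sawhorse. The beam's underside is at z = 720 (matching the legs' vertical rise in atan2(300, 720)) and the beam is 70 mm tall, so its top is at 720 + 70 = 790 mm. The raked legs top out at the beam's underside, so that is the highest point.


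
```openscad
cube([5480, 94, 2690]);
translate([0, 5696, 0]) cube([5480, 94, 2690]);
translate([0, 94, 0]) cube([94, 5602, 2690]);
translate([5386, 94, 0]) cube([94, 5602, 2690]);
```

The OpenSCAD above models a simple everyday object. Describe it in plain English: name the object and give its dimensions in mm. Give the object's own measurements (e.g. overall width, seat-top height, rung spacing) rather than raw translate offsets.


The wall frame of a small rectangular building: four walls, each 2690 mm tall and 94 mm thick, enclosing a footprint 5480 mm (x) by 5790 mm (y) outside-to-outside, with no floor or roof. The front and back walls (the −y and +y sides) span the full width; the two side walls fit between them.


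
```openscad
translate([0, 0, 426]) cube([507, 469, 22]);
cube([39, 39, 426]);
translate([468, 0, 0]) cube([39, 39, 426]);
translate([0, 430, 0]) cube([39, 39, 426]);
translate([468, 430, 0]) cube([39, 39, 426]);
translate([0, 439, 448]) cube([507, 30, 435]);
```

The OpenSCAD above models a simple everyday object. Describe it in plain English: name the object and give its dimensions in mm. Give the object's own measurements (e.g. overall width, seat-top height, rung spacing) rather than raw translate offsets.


A chair. The seat is a 507×469×22 mm slab with its top at z = 448 mm, on four 39×39 mm corner legs (flush with the seat edges, standing on z = 0). A flat backrest 30 mm thick, 435 mm tall, spans the full seat width and rises from the seat top along its +y edge, rear face flush with the rear of the seat.


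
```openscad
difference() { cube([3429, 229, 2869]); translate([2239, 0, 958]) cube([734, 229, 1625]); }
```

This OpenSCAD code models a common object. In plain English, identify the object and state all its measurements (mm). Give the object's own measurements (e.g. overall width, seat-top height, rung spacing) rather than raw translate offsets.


A wall 3429 mm long (x), 229 mm thick (y), 2869 mm tall, with a rectangular window opening cut through it. The opening is 734 mm wide and 1625 mm tall; its sill is at z = 958 mm and its near (−x) edge is 2239 mm from the wall's −x end. The opening passes through the full wall thickness.


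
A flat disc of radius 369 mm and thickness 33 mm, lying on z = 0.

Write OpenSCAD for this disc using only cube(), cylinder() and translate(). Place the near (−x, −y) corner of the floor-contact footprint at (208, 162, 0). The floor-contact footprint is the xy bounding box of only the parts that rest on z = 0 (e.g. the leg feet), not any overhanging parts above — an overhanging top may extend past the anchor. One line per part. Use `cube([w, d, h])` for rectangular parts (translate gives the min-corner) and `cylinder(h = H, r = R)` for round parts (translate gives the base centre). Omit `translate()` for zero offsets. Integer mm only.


translate([577, 531, 0]) cylinder(h = 33, r = 369);


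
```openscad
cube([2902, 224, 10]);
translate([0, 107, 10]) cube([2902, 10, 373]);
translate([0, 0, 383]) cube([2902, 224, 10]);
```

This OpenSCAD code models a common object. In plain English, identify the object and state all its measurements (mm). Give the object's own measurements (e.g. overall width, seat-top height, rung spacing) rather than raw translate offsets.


An I-beam lying along x, 2902 mm long. Overall section height 393 mm. Two flanges 224 mm wide (y) and 10 mm thick, one on the floor and one at the top; a web 10 mm thick runs between them, centred on the flange width.


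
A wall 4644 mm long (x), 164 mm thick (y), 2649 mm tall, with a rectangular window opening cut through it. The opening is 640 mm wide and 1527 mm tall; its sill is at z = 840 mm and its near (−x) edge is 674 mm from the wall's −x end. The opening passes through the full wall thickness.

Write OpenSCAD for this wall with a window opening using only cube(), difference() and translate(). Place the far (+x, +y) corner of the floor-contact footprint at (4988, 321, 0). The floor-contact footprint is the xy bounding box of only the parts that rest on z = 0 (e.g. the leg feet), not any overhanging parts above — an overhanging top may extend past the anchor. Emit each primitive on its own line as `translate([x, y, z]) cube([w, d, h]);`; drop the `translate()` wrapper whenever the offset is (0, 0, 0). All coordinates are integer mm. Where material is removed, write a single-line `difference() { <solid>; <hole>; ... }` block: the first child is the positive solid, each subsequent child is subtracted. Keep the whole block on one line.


difference() { translate([344, 157, 0]) cube([4644, 164, 2649]); translate([1018, 157, 840]) cube([640, 164, 1527]); }


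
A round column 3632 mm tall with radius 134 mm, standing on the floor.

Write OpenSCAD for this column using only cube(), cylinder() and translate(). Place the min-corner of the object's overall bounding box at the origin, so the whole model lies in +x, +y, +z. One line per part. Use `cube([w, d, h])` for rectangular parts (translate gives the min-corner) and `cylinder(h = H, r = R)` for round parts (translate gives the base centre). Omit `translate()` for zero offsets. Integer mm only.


translate([134, 134, 0]) cylinder(h = 3632, r = 134);


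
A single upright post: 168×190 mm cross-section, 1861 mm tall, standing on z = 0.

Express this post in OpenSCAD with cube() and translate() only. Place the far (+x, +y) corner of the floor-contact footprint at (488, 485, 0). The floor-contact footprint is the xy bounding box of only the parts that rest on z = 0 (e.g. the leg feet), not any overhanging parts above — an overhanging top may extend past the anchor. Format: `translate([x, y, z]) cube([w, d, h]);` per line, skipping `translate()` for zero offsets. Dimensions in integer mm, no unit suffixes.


translate([320, 295, 0]) cube([168, 190, 1861]);


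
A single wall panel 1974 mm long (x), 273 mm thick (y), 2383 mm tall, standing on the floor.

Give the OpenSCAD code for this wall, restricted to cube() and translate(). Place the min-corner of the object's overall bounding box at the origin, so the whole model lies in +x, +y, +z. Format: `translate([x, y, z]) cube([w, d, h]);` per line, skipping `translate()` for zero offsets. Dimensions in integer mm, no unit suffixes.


cube([1974, 273, 2383]);


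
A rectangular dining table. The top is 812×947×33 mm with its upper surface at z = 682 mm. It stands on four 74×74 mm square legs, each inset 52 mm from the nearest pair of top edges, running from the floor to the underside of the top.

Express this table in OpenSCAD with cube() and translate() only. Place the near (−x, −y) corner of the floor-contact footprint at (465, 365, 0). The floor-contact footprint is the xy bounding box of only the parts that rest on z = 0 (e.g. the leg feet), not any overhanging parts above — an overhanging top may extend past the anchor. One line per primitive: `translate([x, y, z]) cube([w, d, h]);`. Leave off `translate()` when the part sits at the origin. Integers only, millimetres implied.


translate([413, 313, 649]) cube([812, 947, 33]);
translate([465, 365, 0]) cube([74, 74, 649]);
translate([1099, 365, 0]) cube([74, 74, 649]);
translate([465, 1134, 0]) cube([74, 74, 649]);
translate([1099, 1134, 0]) cube([74, 74, 649]);


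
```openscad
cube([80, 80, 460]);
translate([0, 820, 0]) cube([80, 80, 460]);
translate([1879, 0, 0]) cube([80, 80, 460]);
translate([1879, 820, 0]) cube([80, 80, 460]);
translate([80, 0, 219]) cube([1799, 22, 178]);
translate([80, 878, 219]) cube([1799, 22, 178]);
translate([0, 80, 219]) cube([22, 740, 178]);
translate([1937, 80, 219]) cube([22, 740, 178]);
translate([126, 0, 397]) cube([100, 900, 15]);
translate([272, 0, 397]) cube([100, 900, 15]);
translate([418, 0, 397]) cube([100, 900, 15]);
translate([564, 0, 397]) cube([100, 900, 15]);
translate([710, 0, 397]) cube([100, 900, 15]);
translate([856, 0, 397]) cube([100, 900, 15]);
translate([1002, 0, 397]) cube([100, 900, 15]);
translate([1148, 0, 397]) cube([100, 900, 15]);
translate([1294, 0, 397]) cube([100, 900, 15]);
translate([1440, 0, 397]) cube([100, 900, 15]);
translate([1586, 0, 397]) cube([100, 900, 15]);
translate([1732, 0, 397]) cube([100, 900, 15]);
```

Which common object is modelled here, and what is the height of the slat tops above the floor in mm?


A bed frame. The slat-top height is 412 mm.

Four posts, four rails, and a row of slats — a bed frame. Slats sit on the rails at z = 219 + 178 = 397; with slat thickness 15, the top is 412 mm.


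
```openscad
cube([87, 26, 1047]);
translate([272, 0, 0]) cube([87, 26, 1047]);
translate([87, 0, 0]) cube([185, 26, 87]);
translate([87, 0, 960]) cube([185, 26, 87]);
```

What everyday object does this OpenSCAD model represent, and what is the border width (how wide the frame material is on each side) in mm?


A picture frame. The border width is 87 mm.

Four thin pieces enclosing a rectangular opening — a picture frame. The two full-height stiles are 1047 mm tall; the top rail sits at z = 960 and is 87 mm tall, so the border above the opening is 1047 − 960 = 87 mm, matching the stile x-width.


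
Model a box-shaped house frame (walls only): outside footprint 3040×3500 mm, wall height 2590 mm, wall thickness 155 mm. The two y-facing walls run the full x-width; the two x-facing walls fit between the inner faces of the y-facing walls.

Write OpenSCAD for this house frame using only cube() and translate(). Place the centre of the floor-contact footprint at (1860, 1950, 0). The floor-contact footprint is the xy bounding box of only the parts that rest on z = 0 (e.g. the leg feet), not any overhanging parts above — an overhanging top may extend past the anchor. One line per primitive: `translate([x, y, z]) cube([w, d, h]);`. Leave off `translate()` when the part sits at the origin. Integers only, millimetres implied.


translate([340, 200, 0]) cube([3040, 155, 2590]);
translate([340, 3545, 0]) cube([3040, 155, 2590]);
translate([340, 355, 0]) cube([155, 3190, 2590]);
translate([3225, 355, 0]) cube([155, 3190, 2590]);
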